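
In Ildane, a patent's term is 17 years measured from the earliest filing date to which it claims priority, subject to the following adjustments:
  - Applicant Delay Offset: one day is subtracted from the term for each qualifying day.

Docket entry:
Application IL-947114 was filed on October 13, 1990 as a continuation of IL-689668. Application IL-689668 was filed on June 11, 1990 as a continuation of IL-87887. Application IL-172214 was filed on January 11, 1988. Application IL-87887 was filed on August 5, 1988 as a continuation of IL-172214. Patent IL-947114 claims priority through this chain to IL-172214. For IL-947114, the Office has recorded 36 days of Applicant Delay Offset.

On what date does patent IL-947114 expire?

Earliest priority filing: 11 January 1988.
Base term: 11 January 1988 + 17 years → 11 January 2005.
Applicant Delay Offset: −36 days → 6 December 2004.

2004-12-06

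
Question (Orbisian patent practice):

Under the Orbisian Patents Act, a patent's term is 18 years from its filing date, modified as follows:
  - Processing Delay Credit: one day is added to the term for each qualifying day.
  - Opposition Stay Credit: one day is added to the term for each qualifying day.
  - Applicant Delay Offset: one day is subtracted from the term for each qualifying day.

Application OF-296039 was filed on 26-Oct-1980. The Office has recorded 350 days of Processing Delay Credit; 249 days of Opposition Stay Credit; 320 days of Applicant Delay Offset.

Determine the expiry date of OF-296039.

Base term: filing date + 18 years → 26 October 1998.
Processing Delay Credit: +350 days → 11 October 1999.
Opposition Stay Credit: +249 days → 16 June 2000.
Applicant Delay Offset: −320 days → 1 August 1999.

August 1, 1999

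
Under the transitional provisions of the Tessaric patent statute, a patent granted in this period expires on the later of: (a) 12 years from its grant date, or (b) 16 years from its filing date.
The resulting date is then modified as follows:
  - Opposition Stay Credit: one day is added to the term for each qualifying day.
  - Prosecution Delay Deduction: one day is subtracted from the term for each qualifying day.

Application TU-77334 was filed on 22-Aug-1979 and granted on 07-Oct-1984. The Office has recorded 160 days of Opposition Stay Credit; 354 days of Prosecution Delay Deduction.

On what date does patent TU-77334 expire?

1996-03-27

(a) grant + 12 years → 7 October 1996.
(b) filing + 16 years → 22 August 1995.
Later of the two: 7 October 1996.
Opposition Stay Credit: +160 days → 16 March 1997.
Prosecution Delay Deduction: −354 days → 27 March 1996.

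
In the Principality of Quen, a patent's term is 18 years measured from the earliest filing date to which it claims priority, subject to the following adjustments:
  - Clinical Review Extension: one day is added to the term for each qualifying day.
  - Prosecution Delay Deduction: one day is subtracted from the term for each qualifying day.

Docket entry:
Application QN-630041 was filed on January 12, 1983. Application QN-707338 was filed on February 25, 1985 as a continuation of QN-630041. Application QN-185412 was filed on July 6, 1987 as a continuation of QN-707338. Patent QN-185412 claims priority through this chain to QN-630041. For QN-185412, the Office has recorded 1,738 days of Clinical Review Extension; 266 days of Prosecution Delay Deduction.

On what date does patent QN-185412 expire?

Earliest priority filing: 12 January 1983.
Base term: 12 January 1983 + 18 years → 12 January 2001.
Clinical Review Extension: +1738 days → 16 October 2005.
Prosecution Delay Deduction: −266 days → 23 January 2005.

2005-01-23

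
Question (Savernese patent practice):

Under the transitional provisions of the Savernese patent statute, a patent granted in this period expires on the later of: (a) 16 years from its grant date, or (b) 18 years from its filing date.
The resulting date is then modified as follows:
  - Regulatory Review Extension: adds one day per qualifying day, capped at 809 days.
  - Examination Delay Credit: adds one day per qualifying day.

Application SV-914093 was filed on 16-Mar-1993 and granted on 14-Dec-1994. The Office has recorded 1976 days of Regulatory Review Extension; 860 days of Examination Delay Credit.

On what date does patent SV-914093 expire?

(a) grant + 16 years → 14 December 2010.
(b) filing + 18 years → 16 March 2011.
Later of the two: 16 March 2011.
Regulatory Review Extension: 1976 days claimed exceeds the 809-day cap, so +809 days → 2 June 2013.
Examination Delay Credit: +860 days → 10 October 2015.

2015-10-10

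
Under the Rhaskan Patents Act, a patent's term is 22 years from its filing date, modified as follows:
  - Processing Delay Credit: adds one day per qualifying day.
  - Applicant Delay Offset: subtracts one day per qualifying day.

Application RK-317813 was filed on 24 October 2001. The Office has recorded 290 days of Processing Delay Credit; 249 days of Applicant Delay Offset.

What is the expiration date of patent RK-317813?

2023-12-04

Base term: filing date + 22 years → 24 October 2023.
Processing Delay Credit: +290 days → 9 August 2024.
Applicant Delay Offset: −249 days → 4 December 2023.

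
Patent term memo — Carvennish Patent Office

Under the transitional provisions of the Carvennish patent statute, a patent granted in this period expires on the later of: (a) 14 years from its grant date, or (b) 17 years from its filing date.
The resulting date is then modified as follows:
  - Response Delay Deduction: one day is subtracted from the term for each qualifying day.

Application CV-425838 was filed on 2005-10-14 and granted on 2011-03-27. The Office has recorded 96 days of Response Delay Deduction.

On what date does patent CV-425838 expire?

2024-12-21

(a) grant + 14 years → 27 March 2025.
(b) filing + 17 years → 14 October 2022.
Later of the two: 27 March 2025.
Response Delay Deduction: −96 days → 21 December 2024.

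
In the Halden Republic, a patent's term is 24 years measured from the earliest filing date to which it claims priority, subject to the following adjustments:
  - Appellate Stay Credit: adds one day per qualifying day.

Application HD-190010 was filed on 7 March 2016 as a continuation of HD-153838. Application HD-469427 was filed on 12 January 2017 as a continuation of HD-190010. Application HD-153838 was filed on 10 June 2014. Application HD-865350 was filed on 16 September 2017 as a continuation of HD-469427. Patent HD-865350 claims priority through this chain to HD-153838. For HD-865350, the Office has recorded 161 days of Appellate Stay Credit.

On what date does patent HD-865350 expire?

November 18, 2038

Earliest priority filing: 10 June 2014.
Base term: 10 June 2014 + 24 years → 10 June 2038.
Appellate Stay Credit: +161 days → 18 November 2038.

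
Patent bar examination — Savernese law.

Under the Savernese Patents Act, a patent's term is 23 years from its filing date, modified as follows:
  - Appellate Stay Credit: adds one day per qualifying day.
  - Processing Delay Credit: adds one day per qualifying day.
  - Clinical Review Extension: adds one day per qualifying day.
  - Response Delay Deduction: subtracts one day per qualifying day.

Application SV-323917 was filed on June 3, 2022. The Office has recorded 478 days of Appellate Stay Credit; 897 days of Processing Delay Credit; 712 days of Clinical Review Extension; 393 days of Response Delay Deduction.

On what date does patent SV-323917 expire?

Base term: filing date + 23 years → 3 June 2045.
Appellate Stay Credit: +478 days → 24 September 2046.
Processing Delay Credit: +897 days → 9 March 2049.
Clinical Review Extension: +712 days → 19 February 2051.
Response Delay Deduction: −393 days → 22 January 2050.

January 22, 2050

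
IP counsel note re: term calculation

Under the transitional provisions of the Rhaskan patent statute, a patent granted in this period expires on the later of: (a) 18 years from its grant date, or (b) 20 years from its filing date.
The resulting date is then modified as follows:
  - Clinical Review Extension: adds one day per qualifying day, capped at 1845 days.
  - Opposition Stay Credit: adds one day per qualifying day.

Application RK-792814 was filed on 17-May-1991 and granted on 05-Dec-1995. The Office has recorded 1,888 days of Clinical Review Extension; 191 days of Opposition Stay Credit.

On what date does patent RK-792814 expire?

(a) grant + 18 years → 5 December 2013.
(b) filing + 20 years → 17 May 2011.
Later of the two: 5 December 2013.
Clinical Review Extension: 1888 days claimed exceeds the 1845-day cap, so +1845 days → 24 December 2018.
Opposition Stay Credit: +191 days → 3 July 2019.

July 3, 2019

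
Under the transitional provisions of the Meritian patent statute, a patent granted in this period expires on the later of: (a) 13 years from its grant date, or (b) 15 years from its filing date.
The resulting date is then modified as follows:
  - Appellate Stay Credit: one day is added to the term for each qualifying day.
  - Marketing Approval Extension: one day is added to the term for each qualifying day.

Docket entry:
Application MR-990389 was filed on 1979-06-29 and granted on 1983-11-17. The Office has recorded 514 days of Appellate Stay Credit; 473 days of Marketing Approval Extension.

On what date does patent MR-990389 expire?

(a) grant + 13 years → 17 November 1996.
(b) filing + 15 years → 29 June 1994.
Later of the two: 17 November 1996.
Appellate Stay Credit: +514 days → 15 April 1998.
Marketing Approval Extension: +473 days → 1 August 1999.

August 1, 1999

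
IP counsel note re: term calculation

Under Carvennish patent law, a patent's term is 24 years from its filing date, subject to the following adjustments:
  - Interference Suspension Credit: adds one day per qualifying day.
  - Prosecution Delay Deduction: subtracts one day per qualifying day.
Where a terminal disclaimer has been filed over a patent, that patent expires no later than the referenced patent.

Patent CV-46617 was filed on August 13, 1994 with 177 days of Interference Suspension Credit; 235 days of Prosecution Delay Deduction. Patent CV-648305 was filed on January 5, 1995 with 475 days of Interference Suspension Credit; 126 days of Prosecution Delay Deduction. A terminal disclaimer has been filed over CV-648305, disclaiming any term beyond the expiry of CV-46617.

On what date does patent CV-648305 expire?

Natural term of CV-648305:
  Base: filing + 24 years → 5 January 2019.
  Interference Suspension Credit: +475 days → 24 April 2020.
  Prosecution Delay Deduction: −126 days → 20 December 2019.
Expiry of referenced patent CV-46617:
  Base: filing + 24 years → 13 August 2018.
  Interference Suspension Credit: +177 days → 6 February 2019.
  Prosecution Delay Deduction: −235 days → 16 June 2018.
Terminal disclaimer: CV-648305 expires on the earlier of 20 December 2019 and 16 June 2018.

2018-06-16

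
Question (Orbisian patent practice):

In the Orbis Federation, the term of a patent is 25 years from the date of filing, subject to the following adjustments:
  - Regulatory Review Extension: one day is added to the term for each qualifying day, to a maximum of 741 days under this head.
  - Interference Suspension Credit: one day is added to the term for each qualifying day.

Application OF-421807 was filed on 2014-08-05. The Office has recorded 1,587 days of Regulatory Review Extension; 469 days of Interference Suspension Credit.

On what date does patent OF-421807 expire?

Base term: filing date + 25 years → 5 August 2039.
Regulatory Review Extension: 1587 days claimed exceeds the 741-day cap, so +741 days → 15 August 2041.
Interference Suspension Credit: +469 days → 27 November 2042.

2042-11-27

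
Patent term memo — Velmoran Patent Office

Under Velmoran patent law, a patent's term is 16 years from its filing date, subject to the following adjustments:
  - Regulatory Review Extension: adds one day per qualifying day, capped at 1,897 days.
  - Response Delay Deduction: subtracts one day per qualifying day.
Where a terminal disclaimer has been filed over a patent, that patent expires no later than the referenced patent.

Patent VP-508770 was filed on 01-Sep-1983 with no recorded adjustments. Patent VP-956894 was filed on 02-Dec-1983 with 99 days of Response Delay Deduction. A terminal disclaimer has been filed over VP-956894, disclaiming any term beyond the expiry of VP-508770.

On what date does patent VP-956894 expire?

Natural term of VP-956894:
  Base: filing + 16 years → 2 December 1999.
  Response Delay Deduction: −99 days → 25 August 1999.
Expiry of referenced patent VP-508770:
  Base: filing + 16 years → 1 September 1999.
Terminal disclaimer: VP-956894 expires on the earlier of 25 August 1999 and 1 September 1999.

1999-08-25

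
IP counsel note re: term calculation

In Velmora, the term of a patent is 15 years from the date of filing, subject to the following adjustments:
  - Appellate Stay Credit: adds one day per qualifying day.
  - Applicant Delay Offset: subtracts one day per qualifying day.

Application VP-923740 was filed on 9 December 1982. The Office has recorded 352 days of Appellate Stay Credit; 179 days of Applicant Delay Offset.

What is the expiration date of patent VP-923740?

1998-05-31

Base term: filing date + 15 years → 9 December 1997.
Appellate Stay Credit: +352 days → 26 November 1998.
Applicant Delay Offset: −179 days → 31 May 1998.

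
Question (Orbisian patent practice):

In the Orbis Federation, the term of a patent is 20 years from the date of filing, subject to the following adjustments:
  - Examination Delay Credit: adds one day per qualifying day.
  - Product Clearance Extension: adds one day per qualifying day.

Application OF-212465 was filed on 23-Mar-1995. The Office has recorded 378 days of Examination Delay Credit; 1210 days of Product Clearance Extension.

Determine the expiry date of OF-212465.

2019-07-28

Base term: filing date + 20 years → 23 March 2015.
Examination Delay Credit: +378 days → 4 April 2016.
Product Clearance Extension: +1210 days → 28 July 2019.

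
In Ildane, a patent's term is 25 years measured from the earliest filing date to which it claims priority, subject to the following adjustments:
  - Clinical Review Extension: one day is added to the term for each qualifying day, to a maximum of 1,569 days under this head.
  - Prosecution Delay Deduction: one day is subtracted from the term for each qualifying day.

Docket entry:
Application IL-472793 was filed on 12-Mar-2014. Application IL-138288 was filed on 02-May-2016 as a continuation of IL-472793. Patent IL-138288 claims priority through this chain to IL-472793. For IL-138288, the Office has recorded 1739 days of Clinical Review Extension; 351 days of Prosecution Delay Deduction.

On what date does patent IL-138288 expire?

Earliest priority filing: 12 March 2014.
Base term: 12 March 2014 + 25 years → 12 March 2039.
Clinical Review Extension: 1739 days claimed exceeds the 1569-day cap, so +1569 days → 28 June 2043.
Prosecution Delay Deduction: −351 days → 12 July 2042.

2042-07-12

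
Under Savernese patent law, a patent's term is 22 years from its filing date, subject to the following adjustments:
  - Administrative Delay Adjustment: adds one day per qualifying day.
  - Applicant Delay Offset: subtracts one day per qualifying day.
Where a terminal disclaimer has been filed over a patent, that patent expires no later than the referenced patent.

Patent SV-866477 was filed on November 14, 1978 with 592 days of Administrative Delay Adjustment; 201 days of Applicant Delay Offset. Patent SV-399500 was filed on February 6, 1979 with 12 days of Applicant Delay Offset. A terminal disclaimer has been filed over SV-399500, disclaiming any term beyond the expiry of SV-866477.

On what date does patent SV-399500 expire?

2001-01-25

Natural term of SV-399500:
  Base: filing + 22 years → 6 February 2001.
  Applicant Delay Offset: −12 days → 25 January 2001.
Expiry of referenced patent SV-866477:
  Base: filing + 22 years → 14 November 2000.
  Administrative Delay Adjustment: +592 days → 29 June 2002.
  Applicant Delay Offset: −201 days → 10 December 2001.
Terminal disclaimer: SV-399500 expires on the earlier of 25 January 2001 and 10 December 2001.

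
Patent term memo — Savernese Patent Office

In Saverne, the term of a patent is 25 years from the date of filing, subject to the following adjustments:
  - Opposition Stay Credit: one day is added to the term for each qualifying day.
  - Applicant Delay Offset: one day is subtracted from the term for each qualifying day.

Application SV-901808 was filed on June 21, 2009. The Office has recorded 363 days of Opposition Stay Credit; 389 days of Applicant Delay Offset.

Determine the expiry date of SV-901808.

Base term: filing date + 25 years → 21 June 2034.
Opposition Stay Credit: +363 days → 19 June 2035.
Applicant Delay Offset: −389 days → 26 May 2034.

2034-05-26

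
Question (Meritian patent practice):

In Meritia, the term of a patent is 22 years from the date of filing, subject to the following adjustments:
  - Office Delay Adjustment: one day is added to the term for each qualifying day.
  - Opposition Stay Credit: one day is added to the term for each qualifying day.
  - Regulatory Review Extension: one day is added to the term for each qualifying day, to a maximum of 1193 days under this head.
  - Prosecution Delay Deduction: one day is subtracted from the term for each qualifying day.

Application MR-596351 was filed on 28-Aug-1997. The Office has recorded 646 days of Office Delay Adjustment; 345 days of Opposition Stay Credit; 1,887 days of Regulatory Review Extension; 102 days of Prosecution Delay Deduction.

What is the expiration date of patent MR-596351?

2025-05-10

Base term: filing date + 22 years → 28 August 2019.
Office Delay Adjustment: +646 days → 4 June 2021.
Opposition Stay Credit: +345 days → 15 May 2022.
Regulatory Review Extension: 1887 days claimed exceeds the 1193-day cap, so +1193 days → 20 August 2025.
Prosecution Delay Deduction: −102 days → 10 May 2025.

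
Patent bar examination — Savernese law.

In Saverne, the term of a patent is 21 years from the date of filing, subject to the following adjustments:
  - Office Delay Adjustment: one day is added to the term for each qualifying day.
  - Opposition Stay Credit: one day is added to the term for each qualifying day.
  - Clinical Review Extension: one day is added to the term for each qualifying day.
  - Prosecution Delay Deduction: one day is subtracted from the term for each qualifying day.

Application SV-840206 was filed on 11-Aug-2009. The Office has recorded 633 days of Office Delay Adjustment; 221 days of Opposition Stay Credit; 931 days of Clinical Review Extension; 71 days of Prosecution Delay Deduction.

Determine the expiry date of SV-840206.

Base term: filing date + 21 years → 11 August 2030.
Office Delay Adjustment: +633 days → 5 May 2032.
Opposition Stay Credit: +221 days → 12 December 2032.
Clinical Review Extension: +931 days → 1 July 2035.
Prosecution Delay Deduction: −71 days → 21 April 2035.

April 21, 2035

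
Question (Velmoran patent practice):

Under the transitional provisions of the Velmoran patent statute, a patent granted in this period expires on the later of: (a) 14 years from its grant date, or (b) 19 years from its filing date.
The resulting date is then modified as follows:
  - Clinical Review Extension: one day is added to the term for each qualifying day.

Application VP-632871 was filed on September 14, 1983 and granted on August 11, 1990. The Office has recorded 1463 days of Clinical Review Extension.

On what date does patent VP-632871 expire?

(a) grant + 14 years → 11 August 2004.
(b) filing + 19 years → 14 September 2002.
Later of the two: 11 August 2004.
Clinical Review Extension: +1463 days → 13 August 2008.

2008-08-13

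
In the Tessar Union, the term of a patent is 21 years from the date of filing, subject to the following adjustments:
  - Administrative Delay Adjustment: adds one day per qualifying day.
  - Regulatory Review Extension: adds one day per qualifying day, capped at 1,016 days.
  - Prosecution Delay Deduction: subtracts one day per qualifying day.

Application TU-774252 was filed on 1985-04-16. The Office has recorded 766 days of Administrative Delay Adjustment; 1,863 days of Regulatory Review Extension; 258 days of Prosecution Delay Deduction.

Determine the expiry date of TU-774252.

2010-06-18

Base term: filing date + 21 years → 16 April 2006.
Administrative Delay Adjustment: +766 days → 21 May 2008.
Regulatory Review Extension: 1863 days claimed exceeds the 1016-day cap, so +1016 days → 3 March 2011.
Prosecution Delay Deduction: −258 days → 18 June 2010.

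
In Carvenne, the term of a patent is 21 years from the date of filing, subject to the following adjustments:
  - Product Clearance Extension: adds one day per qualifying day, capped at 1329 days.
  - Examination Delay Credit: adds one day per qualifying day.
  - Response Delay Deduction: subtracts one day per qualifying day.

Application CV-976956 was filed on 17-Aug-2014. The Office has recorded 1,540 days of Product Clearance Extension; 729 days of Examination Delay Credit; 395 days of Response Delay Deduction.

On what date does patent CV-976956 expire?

Base term: filing date + 21 years → 17 August 2035.
Product Clearance Extension: 1540 days claimed exceeds the 1329-day cap, so +1329 days → 7 April 2039.
Examination Delay Credit: +729 days → 5 April 2041.
Response Delay Deduction: −395 days → 6 March 2040.

March 6, 2040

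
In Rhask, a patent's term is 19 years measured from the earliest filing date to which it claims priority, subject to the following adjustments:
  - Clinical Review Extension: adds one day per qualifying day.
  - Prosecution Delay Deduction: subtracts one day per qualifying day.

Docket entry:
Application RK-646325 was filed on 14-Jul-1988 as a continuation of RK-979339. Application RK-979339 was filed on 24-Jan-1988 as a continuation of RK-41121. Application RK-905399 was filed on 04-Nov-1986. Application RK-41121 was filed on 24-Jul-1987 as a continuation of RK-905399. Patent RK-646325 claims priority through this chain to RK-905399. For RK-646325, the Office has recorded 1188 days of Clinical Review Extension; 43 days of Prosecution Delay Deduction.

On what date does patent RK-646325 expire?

Earliest priority filing: 4 November 1986.
Base term: 4 November 1986 + 19 years → 4 November 2005.
Clinical Review Extension: +1188 days → 4 February 2009.
Prosecution Delay Deduction: −43 days → 23 December 2008.

December 23, 2008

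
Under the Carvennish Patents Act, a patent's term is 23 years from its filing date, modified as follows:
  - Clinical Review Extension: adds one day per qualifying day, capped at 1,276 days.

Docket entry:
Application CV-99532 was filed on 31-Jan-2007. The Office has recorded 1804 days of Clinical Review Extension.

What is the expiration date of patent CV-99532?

Base term: filing date + 23 years → 31 January 2030.
Clinical Review Extension: 1804 days claimed exceeds the 1276-day cap, so +1276 days → 30 July 2033.

July 30, 2033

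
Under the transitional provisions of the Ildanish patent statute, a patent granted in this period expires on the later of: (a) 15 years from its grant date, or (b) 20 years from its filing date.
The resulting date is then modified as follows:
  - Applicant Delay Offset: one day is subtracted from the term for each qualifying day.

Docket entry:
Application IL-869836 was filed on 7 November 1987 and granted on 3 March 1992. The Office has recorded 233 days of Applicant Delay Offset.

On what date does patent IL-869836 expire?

March 19, 2007

(a) grant + 15 years → 3 March 2007.
(b) filing + 20 years → 7 November 2007.
Later of the two: 7 November 2007.
Applicant Delay Offset: −233 days → 19 March 2007.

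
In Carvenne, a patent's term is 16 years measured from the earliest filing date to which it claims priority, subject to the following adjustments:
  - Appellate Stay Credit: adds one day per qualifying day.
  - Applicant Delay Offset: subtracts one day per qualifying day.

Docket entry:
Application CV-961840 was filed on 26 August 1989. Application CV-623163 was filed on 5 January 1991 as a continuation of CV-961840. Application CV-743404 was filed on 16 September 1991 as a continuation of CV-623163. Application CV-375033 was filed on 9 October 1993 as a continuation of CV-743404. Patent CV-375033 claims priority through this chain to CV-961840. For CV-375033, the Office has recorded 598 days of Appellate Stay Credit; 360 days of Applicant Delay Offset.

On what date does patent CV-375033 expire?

April 21, 2006

Earliest priority filing: 26 August 1989.
Base term: 26 August 1989 + 16 years → 26 August 2005.
Appellate Stay Credit: +598 days → 16 April 2007.
Applicant Delay Offset: −360 days → 21 April 2006.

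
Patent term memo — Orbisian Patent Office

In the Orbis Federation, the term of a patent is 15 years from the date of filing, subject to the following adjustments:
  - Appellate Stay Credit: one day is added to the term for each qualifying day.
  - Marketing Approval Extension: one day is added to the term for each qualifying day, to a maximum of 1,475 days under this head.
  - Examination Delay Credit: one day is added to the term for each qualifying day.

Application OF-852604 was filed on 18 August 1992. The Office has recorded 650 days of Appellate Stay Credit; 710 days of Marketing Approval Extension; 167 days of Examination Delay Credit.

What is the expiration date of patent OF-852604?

Base term: filing date + 15 years → 18 August 2007.
Appellate Stay Credit: +650 days → 29 May 2009.
Marketing Approval Extension: 710 days (within the 1475-day cap) → +710 days → 9 May 2011.
Examination Delay Credit: +167 days → 23 October 2011.

October 23, 2011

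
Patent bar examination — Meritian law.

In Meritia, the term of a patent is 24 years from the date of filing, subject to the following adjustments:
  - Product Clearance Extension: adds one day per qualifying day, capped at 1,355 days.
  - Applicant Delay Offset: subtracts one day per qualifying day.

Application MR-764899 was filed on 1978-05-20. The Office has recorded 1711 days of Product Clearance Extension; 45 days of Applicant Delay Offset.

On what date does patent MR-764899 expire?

2005-12-20

Base term: filing date + 24 years → 20 May 2002.
Product Clearance Extension: 1711 days claimed exceeds the 1355-day cap, so +1355 days → 3 February 2006.
Applicant Delay Offset: −45 days → 20 December 2005.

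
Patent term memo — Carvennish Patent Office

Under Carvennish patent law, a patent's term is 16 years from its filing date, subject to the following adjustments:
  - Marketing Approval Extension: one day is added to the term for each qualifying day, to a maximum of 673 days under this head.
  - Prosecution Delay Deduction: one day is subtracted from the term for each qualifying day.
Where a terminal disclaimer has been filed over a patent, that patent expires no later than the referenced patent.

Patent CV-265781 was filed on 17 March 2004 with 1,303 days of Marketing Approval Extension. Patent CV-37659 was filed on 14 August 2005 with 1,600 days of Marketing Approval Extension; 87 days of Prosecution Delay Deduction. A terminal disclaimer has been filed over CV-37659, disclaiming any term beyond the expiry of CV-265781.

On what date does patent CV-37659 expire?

January 19, 2022

Natural term of CV-37659:
  Base: filing + 16 years → 14 August 2021.
  Marketing Approval Extension: 1600 days claimed exceeds the 673-day cap, so +673 days → 18 June 2023.
  Prosecution Delay Deduction: −87 days → 23 March 2023.
Expiry of referenced patent CV-265781:
  Base: filing + 16 years → 17 March 2020.
  Marketing Approval Extension: 1303 days claimed exceeds the 673-day cap, so +673 days → 19 January 2022.
Terminal disclaimer: CV-37659 expires on the earlier of 23 March 2023 and 19 January 2022.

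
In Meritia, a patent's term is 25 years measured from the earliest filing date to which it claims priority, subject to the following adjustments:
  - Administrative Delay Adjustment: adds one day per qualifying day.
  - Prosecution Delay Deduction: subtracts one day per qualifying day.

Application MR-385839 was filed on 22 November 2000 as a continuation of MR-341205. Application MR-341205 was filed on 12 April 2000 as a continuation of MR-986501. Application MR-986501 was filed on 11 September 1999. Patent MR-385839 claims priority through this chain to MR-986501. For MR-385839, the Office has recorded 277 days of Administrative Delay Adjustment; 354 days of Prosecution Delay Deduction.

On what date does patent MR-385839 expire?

2024-06-26

Earliest priority filing: 11 September 1999.
Base term: 11 September 1999 + 25 years → 11 September 2024.
Administrative Delay Adjustment: +277 days → 15 June 2025.
Prosecution Delay Deduction: −354 days → 26 June 2024.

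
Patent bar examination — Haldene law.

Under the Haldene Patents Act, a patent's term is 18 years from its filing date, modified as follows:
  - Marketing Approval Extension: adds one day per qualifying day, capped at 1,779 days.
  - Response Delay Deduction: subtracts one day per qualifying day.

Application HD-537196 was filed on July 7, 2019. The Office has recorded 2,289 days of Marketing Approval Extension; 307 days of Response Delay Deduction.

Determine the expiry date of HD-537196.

2041-07-18

Base term: filing date + 18 years → 7 July 2037.
Marketing Approval Extension: 2289 days claimed exceeds the 1779-day cap, so +1779 days → 21 May 2042.
Response Delay Deduction: −307 days → 18 July 2041.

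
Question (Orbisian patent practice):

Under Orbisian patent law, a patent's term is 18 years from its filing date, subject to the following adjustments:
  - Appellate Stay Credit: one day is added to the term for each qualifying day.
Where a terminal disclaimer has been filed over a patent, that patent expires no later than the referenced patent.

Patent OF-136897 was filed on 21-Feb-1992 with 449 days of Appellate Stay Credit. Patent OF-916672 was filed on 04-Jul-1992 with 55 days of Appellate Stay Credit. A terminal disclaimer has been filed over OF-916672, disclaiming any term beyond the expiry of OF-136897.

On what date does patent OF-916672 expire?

2010-08-28

Natural term of OF-916672:
  Base: filing + 18 years → 4 July 2010.
  Appellate Stay Credit: +55 days → 28 August 2010.
Expiry of referenced patent OF-136897:
  Base: filing + 18 years → 21 February 2010.
  Appellate Stay Credit: +449 days → 16 May 2011.
Terminal disclaimer: OF-916672 expires on the earlier of 28 August 2010 and 16 May 2011.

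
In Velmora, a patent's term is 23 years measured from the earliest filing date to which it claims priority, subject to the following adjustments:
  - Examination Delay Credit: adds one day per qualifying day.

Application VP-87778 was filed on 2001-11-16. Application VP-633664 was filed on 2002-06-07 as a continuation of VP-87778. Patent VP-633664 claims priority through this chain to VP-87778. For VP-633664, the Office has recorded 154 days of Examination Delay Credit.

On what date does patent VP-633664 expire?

Earliest priority filing: 16 November 2001.
Base term: 16 November 2001 + 23 years → 16 November 2024.
Examination Delay Credit: +154 days → 19 April 2025.

April 19, 2025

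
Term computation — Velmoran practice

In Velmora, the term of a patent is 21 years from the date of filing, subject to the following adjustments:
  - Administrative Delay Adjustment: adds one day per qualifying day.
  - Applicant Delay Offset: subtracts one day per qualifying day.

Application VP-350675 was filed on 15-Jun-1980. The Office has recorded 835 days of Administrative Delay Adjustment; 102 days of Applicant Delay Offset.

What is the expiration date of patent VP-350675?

Base term: filing date + 21 years → 15 June 2001.
Administrative Delay Adjustment: +835 days → 28 September 2003.
Applicant Delay Offset: −102 days → 18 June 2003.

June 18, 2003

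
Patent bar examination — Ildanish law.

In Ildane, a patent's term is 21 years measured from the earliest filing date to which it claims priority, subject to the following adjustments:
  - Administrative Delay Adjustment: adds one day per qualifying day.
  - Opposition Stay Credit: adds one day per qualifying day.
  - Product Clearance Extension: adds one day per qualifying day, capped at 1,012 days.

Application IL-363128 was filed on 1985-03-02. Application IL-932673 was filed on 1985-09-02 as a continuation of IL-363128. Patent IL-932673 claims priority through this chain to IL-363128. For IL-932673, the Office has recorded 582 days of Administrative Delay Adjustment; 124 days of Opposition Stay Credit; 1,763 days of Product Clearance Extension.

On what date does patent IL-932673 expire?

Earliest priority filing: 2 March 1985.
Base term: 2 March 1985 + 21 years → 2 March 2006.
Administrative Delay Adjustment: +582 days → 5 October 2007.
Opposition Stay Credit: +124 days → 6 February 2008.
Product Clearance Extension: 1763 days claimed exceeds the 1012-day cap, so +1012 days → 14 November 2010.

2010-11-14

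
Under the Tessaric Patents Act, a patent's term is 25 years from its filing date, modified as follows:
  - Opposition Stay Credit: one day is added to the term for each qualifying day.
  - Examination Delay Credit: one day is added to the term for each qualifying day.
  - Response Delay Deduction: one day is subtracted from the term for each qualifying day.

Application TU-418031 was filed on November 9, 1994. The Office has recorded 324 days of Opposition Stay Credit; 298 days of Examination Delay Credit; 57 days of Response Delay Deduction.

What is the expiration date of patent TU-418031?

Base term: filing date + 25 years → 9 November 2019.
Opposition Stay Credit: +324 days → 28 September 2020.
Examination Delay Credit: +298 days → 23 July 2021.
Response Delay Deduction: −57 days → 27 May 2021.

May 27, 2021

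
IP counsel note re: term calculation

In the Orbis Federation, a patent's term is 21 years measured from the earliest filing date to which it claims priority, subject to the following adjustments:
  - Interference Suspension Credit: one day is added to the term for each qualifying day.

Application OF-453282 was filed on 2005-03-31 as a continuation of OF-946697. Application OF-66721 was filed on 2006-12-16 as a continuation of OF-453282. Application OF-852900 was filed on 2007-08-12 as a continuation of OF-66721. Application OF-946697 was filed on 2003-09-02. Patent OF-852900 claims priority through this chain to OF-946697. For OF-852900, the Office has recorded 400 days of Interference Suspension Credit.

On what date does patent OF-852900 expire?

October 7, 2025

Earliest priority filing: 2 September 2003.
Base term: 2 September 2003 + 21 years → 2 September 2024.
Interference Suspension Credit: +400 days → 7 October 2025.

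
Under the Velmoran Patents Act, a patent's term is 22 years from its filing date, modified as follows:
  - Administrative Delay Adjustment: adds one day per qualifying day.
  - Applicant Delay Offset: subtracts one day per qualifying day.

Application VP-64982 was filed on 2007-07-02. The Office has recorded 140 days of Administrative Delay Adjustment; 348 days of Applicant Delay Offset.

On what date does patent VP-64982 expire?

December 6, 2028

Base term: filing date + 22 years → 2 July 2029.
Administrative Delay Adjustment: +140 days → 19 November 2029.
Applicant Delay Offset: −348 days → 6 December 2028.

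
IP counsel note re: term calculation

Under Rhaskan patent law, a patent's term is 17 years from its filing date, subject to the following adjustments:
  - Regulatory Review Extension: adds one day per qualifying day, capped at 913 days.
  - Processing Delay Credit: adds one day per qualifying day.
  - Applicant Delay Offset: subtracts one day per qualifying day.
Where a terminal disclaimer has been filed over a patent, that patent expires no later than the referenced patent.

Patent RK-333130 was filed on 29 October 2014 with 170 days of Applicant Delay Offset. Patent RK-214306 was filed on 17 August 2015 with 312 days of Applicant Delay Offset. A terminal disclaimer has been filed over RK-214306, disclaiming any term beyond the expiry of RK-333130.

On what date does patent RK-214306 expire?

2031-05-12

Natural term of RK-214306:
  Base: filing + 17 years → 17 August 2032.
  Applicant Delay Offset: −312 days → 10 October 2031.
Expiry of referenced patent RK-333130:
  Base: filing + 17 years → 29 October 2031.
  Applicant Delay Offset: −170 days → 12 May 2031.
Terminal disclaimer: RK-214306 expires on the earlier of 10 October 2031 and 12 May 2031.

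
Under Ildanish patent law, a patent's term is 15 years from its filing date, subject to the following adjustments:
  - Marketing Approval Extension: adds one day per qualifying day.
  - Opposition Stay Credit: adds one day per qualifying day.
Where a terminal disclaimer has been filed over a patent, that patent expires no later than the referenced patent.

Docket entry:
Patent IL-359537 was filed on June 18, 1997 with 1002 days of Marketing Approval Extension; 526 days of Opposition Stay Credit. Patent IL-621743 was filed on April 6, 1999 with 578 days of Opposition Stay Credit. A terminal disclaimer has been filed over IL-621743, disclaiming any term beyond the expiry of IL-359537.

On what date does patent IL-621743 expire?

Natural term of IL-621743:
  Base: filing + 15 years → 6 April 2014.
  Opposition Stay Credit: +578 days → 5 November 2015.
Expiry of referenced patent IL-359537:
  Base: filing + 15 years → 18 June 2012.
  Marketing Approval Extension: +1002 days → 17 March 2015.
  Opposition Stay Credit: +526 days → 24 August 2016.
Terminal disclaimer: IL-621743 expires on the earlier of 5 November 2015 and 24 August 2016.

2015-11-05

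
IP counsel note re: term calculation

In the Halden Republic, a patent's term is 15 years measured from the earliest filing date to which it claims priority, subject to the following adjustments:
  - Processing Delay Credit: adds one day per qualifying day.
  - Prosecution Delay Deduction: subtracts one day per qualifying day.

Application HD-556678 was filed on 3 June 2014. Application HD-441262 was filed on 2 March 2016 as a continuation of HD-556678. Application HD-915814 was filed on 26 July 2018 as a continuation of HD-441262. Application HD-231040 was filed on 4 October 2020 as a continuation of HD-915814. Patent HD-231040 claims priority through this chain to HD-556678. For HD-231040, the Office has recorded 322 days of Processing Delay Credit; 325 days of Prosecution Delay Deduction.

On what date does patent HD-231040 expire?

May 31, 2029

Earliest priority filing: 3 June 2014.
Base term: 3 June 2014 + 15 years → 3 June 2029.
Processing Delay Credit: +322 days → 21 April 2030.
Prosecution Delay Deduction: −325 days → 31 May 2029.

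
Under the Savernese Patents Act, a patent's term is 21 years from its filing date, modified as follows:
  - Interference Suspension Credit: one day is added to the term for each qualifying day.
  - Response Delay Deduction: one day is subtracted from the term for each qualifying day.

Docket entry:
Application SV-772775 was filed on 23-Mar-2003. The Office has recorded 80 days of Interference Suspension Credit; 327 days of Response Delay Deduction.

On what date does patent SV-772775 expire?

2023-07-20

Base term: filing date + 21 years → 23 March 2024.
Interference Suspension Credit: +80 days → 11 June 2024.
Response Delay Deduction: −327 days → 20 July 2023.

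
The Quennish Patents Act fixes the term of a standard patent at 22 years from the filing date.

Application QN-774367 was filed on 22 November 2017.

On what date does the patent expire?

2039-11-22

Filing date + 22 years → 22 November 2039.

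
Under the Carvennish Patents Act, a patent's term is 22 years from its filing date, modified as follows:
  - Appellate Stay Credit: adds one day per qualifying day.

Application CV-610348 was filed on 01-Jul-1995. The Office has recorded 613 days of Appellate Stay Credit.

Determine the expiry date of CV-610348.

Base term: filing date + 22 years → 1 July 2017.
Appellate Stay Credit: +613 days → 6 March 2019.

March 6, 2019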